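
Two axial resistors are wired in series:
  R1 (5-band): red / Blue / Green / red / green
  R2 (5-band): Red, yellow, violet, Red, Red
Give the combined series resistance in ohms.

R1: red, blue, green → 265; red ×10^2 → 26500 Ω.
R2: red, yellow, violet → 247; red ×10^2 → 24700 Ω.
Series: 26500 + 24700 = 51200 Ω.

51200 Ω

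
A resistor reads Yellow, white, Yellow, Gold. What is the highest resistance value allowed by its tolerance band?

514500 Ω

Yellow → 4 (first significant figure)
White → 9 (second significant figure)
Yellow → ×10^4 multiplier
Gold → ±5% tolerance
49 × 10000 = 490000 Ω
Highest = 490000 × (1 + 5/100) = 514500 Ω.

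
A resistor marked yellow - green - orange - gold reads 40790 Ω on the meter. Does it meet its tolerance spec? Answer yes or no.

no

Yellow → 4 (first significant figure)
Green → 5 (second significant figure)
Orange → ×10^3 multiplier
Gold → ±5% tolerance
45 × 1000 = 45000 Ω
Allowed range: 42750 Ω to 47250 Ω.
40790 Ω lies outside that range.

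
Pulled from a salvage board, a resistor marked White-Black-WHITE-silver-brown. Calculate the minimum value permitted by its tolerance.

8.9991 Ω

White → 9 (first significant figure)
Black → 0 (second significant figure)
White → 9 (third significant figure)
Silver → ×0.01 multiplier
Brown → ±1% tolerance
909 × 0.01 = 9.09 Ω
Minimum = 9.09 × (1 − 1/100) = 8.9991 Ω.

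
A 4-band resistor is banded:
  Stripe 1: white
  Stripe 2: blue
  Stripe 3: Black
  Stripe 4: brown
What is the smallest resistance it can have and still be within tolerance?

95.04 Ω

White → 9 (first significant figure)
Blue → 6 (second significant figure)
Black → ×1 multiplier
Brown → ±1% tolerance
96 × 1 = 96 Ω
Smallest = 96 × (1 − 1/100) = 95.04 Ω.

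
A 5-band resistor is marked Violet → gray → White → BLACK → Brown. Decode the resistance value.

789 Ω

Violet → 7 (first significant figure)
Grey → 8 (second significant figure)
White → 9 (third significant figure)
Black → ×1 multiplier
789 × 1 = 789 Ω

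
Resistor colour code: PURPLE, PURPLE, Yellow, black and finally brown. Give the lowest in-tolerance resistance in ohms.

Violet → 7 (first significant figure)
Violet → 7 (second significant figure)
Yellow → 4 (third significant figure)
Black → ×1 multiplier
Brown → ±1% tolerance
774 × 1 = 774 Ω
Lowest = 774 × (1 − 1/100) = 766.26 Ω.

766.26 Ω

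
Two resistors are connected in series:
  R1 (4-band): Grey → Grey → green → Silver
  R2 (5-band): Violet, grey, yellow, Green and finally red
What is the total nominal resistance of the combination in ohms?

R1: grey, grey → 88; green ×10^5 → 8800000 Ω.
R2: violet, grey, yellow → 784; green ×10^5 → 78400000 Ω.
Series: 8800000 + 78400000 = 87200000 Ω.

87200000 Ω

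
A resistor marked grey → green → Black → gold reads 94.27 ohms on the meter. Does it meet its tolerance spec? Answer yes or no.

Grey → 8 (first significant figure)
Green → 5 (second significant figure)
Black → ×1 multiplier
Gold → ±5% tolerance
85 × 1 = 85 Ω
Allowed range: 80.75 Ω to 89.25 Ω.
94.27 ohms lies outside that range.

no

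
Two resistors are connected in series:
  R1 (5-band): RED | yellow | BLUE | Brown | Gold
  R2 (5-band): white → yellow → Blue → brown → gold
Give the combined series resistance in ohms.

11920 Ω

R1: red, yellow, blue → 246; brown ×10 → 2460 Ω.
R2: white, yellow, blue → 946; brown ×10 → 9460 Ω.
Series: 2460 + 9460 = 11920 Ω.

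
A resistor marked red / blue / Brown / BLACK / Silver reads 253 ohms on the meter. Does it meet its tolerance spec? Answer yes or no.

yes

Red → 2 (first significant figure)
Blue → 6 (second significant figure)
Brown → 1 (third significant figure)
Black → ×1 multiplier
Silver → ±10% tolerance
261 × 1 = 261 Ω
Allowed range: 234.9 Ω to 287.1 Ω.
253 ohms lies inside that range.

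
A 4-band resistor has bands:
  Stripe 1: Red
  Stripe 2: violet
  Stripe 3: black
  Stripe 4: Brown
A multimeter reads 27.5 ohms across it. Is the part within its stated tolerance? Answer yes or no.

no

Red → 2 (first significant figure)
Violet → 7 (second significant figure)
Black → ×1 multiplier
Brown → ±1% tolerance
27 × 1 = 27 Ω
Allowed range: 26.73 Ω to 27.27 Ω.
27.5 ohms lies outside that range.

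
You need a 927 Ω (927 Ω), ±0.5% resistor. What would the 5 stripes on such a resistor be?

white, red, violet, black, green

927 Ω = 927 × 10^0.
9 → white
2 → red
7 → violet
Multiplier 10^0 → black.
±0.5% tolerance → green.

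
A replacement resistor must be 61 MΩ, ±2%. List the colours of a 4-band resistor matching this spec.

61000000 Ω = 61 × 10^6.
6 → blue
1 → brown
Multiplier 10^6 → blue.
±2% tolerance → red.

blue, brown, blue, red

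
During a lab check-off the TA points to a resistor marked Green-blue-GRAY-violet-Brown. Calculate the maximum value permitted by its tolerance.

Green → 5 (first significant figure)
Blue → 6 (second significant figure)
Grey → 8 (third significant figure)
Violet → ×10^7 multiplier
Brown → ±1% tolerance
568 × 10000000 = 5680000000 Ω
Maximum = 5680000000 × (1 + 1/100) = 5736800000 Ω.

5736800000 Ω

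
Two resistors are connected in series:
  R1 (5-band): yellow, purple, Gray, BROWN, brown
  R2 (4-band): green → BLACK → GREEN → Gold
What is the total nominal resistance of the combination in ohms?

5004780 Ω

R1: yellow, violet, grey → 478; brown ×10 → 4780 Ω.
R2: green, black → 50; green ×10^5 → 5000000 Ω.
Series: 4780 + 5000000 = 5004780 Ω.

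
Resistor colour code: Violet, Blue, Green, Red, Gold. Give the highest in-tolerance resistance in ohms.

Violet → 7 (first significant figure)
Blue → 6 (second significant figure)
Green → 5 (third significant figure)
Red → ×10^2 multiplier
Gold → ±5% tolerance
765 × 100 = 76500 Ω
Highest = 76500 × (1 + 5/100) = 80325 Ω.

80325 Ω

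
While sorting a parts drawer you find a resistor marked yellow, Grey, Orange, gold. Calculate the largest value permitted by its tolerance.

50400 Ω

Yellow → 4 (first significant figure)
Grey → 8 (second significant figure)
Orange → ×10^3 multiplier
Gold → ±5% tolerance
48 × 1000 = 48000 Ω
Largest = 48000 × (1 + 5/100) = 50400 Ω.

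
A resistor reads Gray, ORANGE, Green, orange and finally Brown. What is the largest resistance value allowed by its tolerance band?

843350 Ω

Grey → 8 (first significant figure)
Orange → 3 (second significant figure)
Green → 5 (third significant figure)
Orange → ×10^3 multiplier
Brown → ±1% tolerance
835 × 1000 = 835000 Ω
Largest = 835000 × (1 + 1/100) = 843350 Ω.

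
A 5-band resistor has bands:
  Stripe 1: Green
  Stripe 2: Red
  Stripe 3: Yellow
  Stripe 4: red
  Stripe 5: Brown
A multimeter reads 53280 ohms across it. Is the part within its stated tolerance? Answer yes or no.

no

Green → 5 (first significant figure)
Red → 2 (second significant figure)
Yellow → 4 (third significant figure)
Red → ×10^2 multiplier
Brown → ±1% tolerance
524 × 100 = 52400 Ω
Allowed range: 51876 Ω to 52924 Ω.
53280 ohms lies outside that range.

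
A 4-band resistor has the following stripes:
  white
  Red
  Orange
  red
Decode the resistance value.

White → 9 (first significant figure)
Red → 2 (second significant figure)
Orange → ×10^3 multiplier
92 × 1000 = 92000 Ω

92000 Ω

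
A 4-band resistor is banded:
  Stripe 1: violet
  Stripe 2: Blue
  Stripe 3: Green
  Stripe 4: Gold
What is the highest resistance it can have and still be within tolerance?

Violet → 7 (first significant figure)
Blue → 6 (second significant figure)
Green → ×10^5 multiplier
Gold → ±5% tolerance
76 × 100000 = 7600000 Ω
Highest = 7600000 × (1 + 5/100) = 7980000 Ω.

7980000 Ω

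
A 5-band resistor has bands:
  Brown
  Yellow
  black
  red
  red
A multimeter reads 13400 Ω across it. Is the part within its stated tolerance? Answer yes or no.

no

Brown → 1 (first significant figure)
Yellow → 4 (second significant figure)
Black → 0 (third significant figure)
Red → ×10^2 multiplier
Red → ±2% tolerance
140 × 100 = 14000 Ω
Allowed range: 13720 Ω to 14280 Ω.
13400 Ω lies outside that range.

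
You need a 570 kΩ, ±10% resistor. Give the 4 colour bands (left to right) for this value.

570000 Ω = 57 × 10^4.
5 → green
7 → violet
Multiplier 10^4 → yellow.
±10% tolerance → silver.

green, violet, yellow, silver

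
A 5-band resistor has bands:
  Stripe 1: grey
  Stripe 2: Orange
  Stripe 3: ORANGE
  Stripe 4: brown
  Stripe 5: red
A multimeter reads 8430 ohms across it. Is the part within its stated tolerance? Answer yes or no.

yes

Grey → 8 (first significant figure)
Orange → 3 (second significant figure)
Orange → 3 (third significant figure)
Brown → ×10 multiplier
Red → ±2% tolerance
833 × 10 = 8330 Ω
Allowed range: 8163.4 Ω to 8496.6 Ω.
8430 ohms lies inside that range.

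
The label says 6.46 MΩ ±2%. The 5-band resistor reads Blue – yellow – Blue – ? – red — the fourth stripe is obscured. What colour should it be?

yellow

6460000 Ω = 646 × 10^4.
The fourth band is the multiplier, 10^4, which is yellow.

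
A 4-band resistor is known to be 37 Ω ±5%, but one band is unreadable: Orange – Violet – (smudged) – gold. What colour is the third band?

black

37 Ω = 37 × 10^0.
The third band is the multiplier, 10^0, which is black.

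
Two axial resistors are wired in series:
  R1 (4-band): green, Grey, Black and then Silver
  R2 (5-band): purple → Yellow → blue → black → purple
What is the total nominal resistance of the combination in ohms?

804 Ω

R1: green, grey → 58; black ×1 → 58 Ω.
R2: violet, yellow, blue → 746; black ×1 → 746 Ω.
Series: 58 + 746 = 804 Ω.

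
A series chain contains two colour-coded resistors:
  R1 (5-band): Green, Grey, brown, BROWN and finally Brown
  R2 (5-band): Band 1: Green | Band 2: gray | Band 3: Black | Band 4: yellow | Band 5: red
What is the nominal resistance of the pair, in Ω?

R1: green, grey, brown → 581; brown ×10 → 5810 Ω.
R2: green, grey, black → 580; yellow ×10^4 → 5800000 Ω.
Series: 5810 + 5800000 = 5805810 Ω.

5805810 Ω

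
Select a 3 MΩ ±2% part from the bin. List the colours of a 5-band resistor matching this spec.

orange, black, black, yellow, red

3000000 Ω = 300 × 10^4.
3 → orange
0 → black
0 → black
Multiplier 10^4 → yellow.
±2% tolerance → red.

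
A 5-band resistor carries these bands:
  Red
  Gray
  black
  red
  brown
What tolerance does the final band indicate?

±1%

The last band, brown, is the tolerance band.
Brown corresponds to ±1%.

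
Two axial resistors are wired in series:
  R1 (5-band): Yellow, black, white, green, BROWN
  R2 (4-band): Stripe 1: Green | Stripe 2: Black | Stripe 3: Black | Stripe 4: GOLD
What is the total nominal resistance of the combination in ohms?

R1: yellow, black, white → 409; green ×10^5 → 40900000 Ω.
R2: green, black → 50; black ×1 → 50 Ω.
Series: 40900000 + 50 = 40900050 Ω.

40900050 Ω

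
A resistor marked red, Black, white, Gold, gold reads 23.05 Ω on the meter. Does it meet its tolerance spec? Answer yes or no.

Red → 2 (first significant figure)
Black → 0 (second significant figure)
White → 9 (third significant figure)
Gold → ×0.1 multiplier
Gold → ±5% tolerance
209 × 0.1 = 20.9 Ω
Allowed range: 19.855 Ω to 21.945 Ω.
23.05 Ω lies outside that range.

no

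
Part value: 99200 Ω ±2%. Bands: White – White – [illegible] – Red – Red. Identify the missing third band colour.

red

99200 Ω = 992 × 10^2.
The third band gives digit 2 of the significand, and 2 is red.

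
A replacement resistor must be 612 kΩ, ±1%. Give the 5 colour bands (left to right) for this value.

612000 Ω = 612 × 10^3.
6 → blue
1 → brown
2 → red
Multiplier 10^3 → orange.
±1% tolerance → brown.

blue, brown, red, orange, brown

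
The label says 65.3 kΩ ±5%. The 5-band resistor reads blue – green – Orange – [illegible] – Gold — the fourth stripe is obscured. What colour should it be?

red

65300 Ω = 653 × 10^2.
The fourth band is the multiplier, 10^2, which is red.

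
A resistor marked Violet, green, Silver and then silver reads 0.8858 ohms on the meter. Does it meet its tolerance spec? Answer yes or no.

no

Violet → 7 (first significant figure)
Green → 5 (second significant figure)
Silver → ×0.01 multiplier
Silver → ±10% tolerance
75 × 0.01 = 0.75 Ω
Allowed range: 0.675 Ω to 0.825 Ω.
0.8858 ohms lies outside that range.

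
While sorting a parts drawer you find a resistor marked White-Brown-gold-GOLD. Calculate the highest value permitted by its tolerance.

9.555 Ω

White → 9 (first significant figure)
Brown → 1 (second significant figure)
Gold → ×0.1 multiplier
Gold → ±5% tolerance
91 × 0.1 = 9.1 Ω
Highest = 9.1 × (1 + 5/100) = 9.555 Ω.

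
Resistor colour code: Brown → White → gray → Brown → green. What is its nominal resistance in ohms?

Brown → 1 (first significant figure)
White → 9 (second significant figure)
Grey → 8 (third significant figure)
Brown → ×10 multiplier
198 × 10 = 1980 Ω

1980 Ω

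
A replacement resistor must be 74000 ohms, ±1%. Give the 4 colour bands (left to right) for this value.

violet, yellow, orange, brown

74000 Ω = 74 × 10^3.
7 → violet
4 → yellow
Multiplier 10^3 → orange.
±1% tolerance → brown.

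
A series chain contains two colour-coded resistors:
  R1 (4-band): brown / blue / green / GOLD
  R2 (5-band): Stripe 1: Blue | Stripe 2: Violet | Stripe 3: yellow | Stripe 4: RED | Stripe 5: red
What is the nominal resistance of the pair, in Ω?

R1: brown, blue → 16; green ×10^5 → 1600000 Ω.
R2: blue, violet, yellow → 674; red ×10^2 → 67400 Ω.
Series: 1600000 + 67400 = 1667400 Ω.

1667400 Ω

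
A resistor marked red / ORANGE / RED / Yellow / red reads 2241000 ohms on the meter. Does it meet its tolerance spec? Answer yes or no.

no

Red → 2 (first significant figure)
Orange → 3 (second significant figure)
Red → 2 (third significant figure)
Yellow → ×10^4 multiplier
Red → ±2% tolerance
232 × 10000 = 2320000 Ω
Allowed range: 2273600 Ω to 2366400 Ω.
2241000 ohms lies outside that range.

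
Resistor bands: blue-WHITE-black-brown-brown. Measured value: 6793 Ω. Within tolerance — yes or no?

no

Blue → 6 (first significant figure)
White → 9 (second significant figure)
Black → 0 (third significant figure)
Brown → ×10 multiplier
Brown → ±1% tolerance
690 × 10 = 6900 Ω
Allowed range: 6831 Ω to 6969 Ω.
6793 Ω lies outside that range.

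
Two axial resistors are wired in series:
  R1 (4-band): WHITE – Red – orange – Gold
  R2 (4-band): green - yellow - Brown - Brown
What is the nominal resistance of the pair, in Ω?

R1: white, red → 92; orange ×10^3 → 92000 Ω.
R2: green, yellow → 54; brown ×10 → 540 Ω.
Series: 92000 + 540 = 92540 Ω.

92540 Ω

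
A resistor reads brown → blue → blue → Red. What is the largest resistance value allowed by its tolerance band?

16320000 Ω

Brown → 1 (first significant figure)
Blue → 6 (second significant figure)
Blue → ×10^6 multiplier
Red → ±2% tolerance
16 × 1000000 = 16000000 Ω
Largest = 16000000 × (1 + 2/100) = 16320000 Ω.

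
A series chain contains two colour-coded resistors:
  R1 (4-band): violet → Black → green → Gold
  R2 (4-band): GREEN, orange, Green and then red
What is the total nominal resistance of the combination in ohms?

12300000 Ω

R1: violet, black → 70; green ×10^5 → 7000000 Ω.
R2: green, orange → 53; green ×10^5 → 5300000 Ω.
Series: 7000000 + 5300000 = 12300000 Ω.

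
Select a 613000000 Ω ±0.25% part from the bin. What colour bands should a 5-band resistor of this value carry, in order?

blue, brown, orange, blue, blue

613000000 Ω = 613 × 10^6.
6 → blue
1 → brown
3 → orange
Multiplier 10^6 → blue.
±0.25% tolerance → blue.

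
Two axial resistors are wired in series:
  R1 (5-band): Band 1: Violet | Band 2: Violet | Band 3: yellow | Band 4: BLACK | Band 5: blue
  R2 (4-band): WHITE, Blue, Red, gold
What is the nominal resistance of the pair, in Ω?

R1: violet, violet, yellow → 774; black ×1 → 774 Ω.
R2: white, blue → 96; red ×10^2 → 9600 Ω.
Series: 774 + 9600 = 10374 Ω.

10374 Ω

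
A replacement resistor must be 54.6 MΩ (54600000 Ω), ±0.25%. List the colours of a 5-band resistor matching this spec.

54600000 Ω = 546 × 10^5.
5 → green
4 → yellow
6 → blue
Multiplier 10^5 → green.
±0.25% tolerance → blue.

green, yellow, blue, green, blue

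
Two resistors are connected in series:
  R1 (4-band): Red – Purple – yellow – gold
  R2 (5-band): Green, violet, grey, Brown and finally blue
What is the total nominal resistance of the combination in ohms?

R1: red, violet → 27; yellow ×10^4 → 270000 Ω.
R2: green, violet, grey → 578; brown ×10 → 5780 Ω.
Series: 270000 + 5780 = 275780 Ω.

275780 Ω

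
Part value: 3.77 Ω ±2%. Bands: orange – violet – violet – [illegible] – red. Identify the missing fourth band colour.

3.77 Ω = 377 × 10^-2.
The fourth band is the multiplier, 10^-2, which is silver.

silver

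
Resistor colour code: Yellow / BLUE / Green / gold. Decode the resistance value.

4600000 Ω

Yellow → 4 (first significant figure)
Blue → 6 (second significant figure)
Green → ×10^5 multiplier
46 × 100000 = 4600000 Ω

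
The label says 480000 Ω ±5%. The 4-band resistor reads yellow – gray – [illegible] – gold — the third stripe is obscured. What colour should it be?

480000 Ω = 48 × 10^4.
The third band is the multiplier, 10^4, which is yellow.

yellow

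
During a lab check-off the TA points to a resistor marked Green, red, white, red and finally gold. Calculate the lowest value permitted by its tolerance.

50255 Ω

Green → 5 (first significant figure)
Red → 2 (second significant figure)
White → 9 (third significant figure)
Red → ×10^2 multiplier
Gold → ±5% tolerance
529 × 100 = 52900 Ω
Lowest = 52900 × (1 − 5/100) = 50255 Ω.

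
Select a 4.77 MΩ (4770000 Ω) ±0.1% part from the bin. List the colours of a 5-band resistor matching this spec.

4770000 Ω = 477 × 10^4.
4 → yellow
7 → violet
7 → violet
Multiplier 10^4 → yellow.
±0.1% tolerance → violet.

yellow, violet, violet, yellow, violet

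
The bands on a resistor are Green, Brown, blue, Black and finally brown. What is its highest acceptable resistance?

521.16 Ω

Green → 5 (first significant figure)
Brown → 1 (second significant figure)
Blue → 6 (third significant figure)
Black → ×1 multiplier
Brown → ±1% tolerance
516 × 1 = 516 Ω
Highest = 516 × (1 + 1/100) = 521.16 Ω.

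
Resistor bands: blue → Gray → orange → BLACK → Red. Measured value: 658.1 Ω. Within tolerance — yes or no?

Blue → 6 (first significant figure)
Grey → 8 (second significant figure)
Orange → 3 (third significant figure)
Black → ×1 multiplier
Red → ±2% tolerance
683 × 1 = 683 Ω
Allowed range: 669.34 Ω to 696.66 Ω.
658.1 Ω lies outside that range.

no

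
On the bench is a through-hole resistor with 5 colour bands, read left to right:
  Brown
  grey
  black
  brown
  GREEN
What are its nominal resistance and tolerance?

Brown → 1 (first significant figure)
Grey → 8 (second significant figure)
Black → 0 (third significant figure)
Brown → ×10 multiplier
Green → ±0.5% tolerance
180 × 10 = 1800 Ω

1800 Ω ±0.5%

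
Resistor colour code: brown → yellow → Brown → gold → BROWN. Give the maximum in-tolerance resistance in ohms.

Brown → 1 (first significant figure)
Yellow → 4 (second significant figure)
Brown → 1 (third significant figure)
Gold → ×0.1 multiplier
Brown → ±1% tolerance
141 × 0.1 = 14.1 Ω
Maximum = 14.1 × (1 + 1/100) = 14.241 Ω.

14.241 Ω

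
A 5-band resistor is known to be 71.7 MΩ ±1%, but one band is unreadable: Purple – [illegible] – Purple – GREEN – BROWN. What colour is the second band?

71700000 Ω = 717 × 10^5.
The second band gives digit 1 of the significand, and 1 is brown.

brown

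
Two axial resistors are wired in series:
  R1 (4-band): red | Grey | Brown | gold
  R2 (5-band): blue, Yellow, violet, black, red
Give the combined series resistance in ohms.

R1: red, grey → 28; brown ×10 → 280 Ω.
R2: blue, yellow, violet → 647; black ×1 → 647 Ω.
Series: 280 + 647 = 927 Ω.

927 Ω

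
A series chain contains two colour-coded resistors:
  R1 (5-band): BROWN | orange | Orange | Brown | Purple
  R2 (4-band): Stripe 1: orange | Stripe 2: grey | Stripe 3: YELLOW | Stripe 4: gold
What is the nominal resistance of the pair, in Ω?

381330 Ω

R1: brown, orange, orange → 133; brown ×10 → 1330 Ω.
R2: orange, grey → 38; yellow ×10^4 → 380000 Ω.
Series: 1330 + 380000 = 381330 Ω.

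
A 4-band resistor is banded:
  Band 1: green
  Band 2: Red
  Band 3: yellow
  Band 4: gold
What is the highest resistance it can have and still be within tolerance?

546000 Ω

Green → 5 (first significant figure)
Red → 2 (second significant figure)
Yellow → ×10^4 multiplier
Gold → ±5% tolerance
52 × 10000 = 520000 Ω
Highest = 520000 × (1 + 5/100) = 546000 Ω.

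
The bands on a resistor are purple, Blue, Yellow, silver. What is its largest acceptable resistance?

Violet → 7 (first significant figure)
Blue → 6 (second significant figure)
Yellow → ×10^4 multiplier
Silver → ±10% tolerance
76 × 10000 = 760000 Ω
Largest = 760000 × (1 + 10/100) = 836000 Ω.

836000 Ω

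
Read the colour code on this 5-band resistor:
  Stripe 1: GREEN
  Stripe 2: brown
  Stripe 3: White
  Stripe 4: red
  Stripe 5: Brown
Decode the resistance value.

51900 Ω

Green → 5 (first significant figure)
Brown → 1 (second significant figure)
White → 9 (third significant figure)
Red → ×10^2 multiplier
519 × 100 = 51900 Ω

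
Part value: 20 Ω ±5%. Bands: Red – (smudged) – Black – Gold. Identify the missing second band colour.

black

20 Ω = 20 × 10^0.
The second band gives digit 0 of the significand, and 0 is black.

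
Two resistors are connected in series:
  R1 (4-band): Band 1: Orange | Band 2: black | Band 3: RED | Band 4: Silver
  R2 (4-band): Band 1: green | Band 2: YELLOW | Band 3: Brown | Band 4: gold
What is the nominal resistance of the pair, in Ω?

3540 Ω

R1: orange, black → 30; red ×10^2 → 3000 Ω.
R2: green, yellow → 54; brown ×10 → 540 Ω.
Series: 3000 + 540 = 3540 Ω.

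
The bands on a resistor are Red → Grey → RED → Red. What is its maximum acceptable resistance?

Red → 2 (first significant figure)
Grey → 8 (second significant figure)
Red → ×10^2 multiplier
Red → ±2% tolerance
28 × 100 = 2800 Ω
Maximum = 2800 × (1 + 2/100) = 2856 Ω.

2856 Ω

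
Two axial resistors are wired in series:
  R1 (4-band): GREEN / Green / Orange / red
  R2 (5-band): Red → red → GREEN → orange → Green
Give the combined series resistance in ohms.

280000 Ω

R1: green, green → 55; orange ×10^3 → 55000 Ω.
R2: red, red, green → 225; orange ×10^3 → 225000 Ω.
Series: 55000 + 225000 = 280000 Ω.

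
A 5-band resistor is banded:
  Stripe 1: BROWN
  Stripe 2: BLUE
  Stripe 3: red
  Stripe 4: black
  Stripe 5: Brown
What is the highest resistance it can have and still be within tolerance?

163.62 Ω

Brown → 1 (first significant figure)
Blue → 6 (second significant figure)
Red → 2 (third significant figure)
Black → ×1 multiplier
Brown → ±1% tolerance
162 × 1 = 162 Ω
Highest = 162 × (1 + 1/100) = 163.62 Ω.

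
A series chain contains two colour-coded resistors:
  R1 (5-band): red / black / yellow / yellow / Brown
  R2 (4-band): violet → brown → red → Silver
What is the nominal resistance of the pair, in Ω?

2047100 Ω

R1: red, black, yellow → 204; yellow ×10^4 → 2040000 Ω.
R2: violet, brown → 71; red ×10^2 → 7100 Ω.
Series: 2040000 + 7100 = 2047100 Ω.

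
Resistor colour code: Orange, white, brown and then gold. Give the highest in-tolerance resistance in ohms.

409.5 Ω

Orange → 3 (first significant figure)
White → 9 (second significant figure)
Brown → ×10 multiplier
Gold → ±5% tolerance
39 × 10 = 390 Ω
Highest = 390 × (1 + 5/100) = 409.5 Ω.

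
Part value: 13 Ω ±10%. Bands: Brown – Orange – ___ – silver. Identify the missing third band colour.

black

13 Ω = 13 × 10^0.
The third band is the multiplier, 10^0, which is black.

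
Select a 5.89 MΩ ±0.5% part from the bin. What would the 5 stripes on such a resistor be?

green, grey, white, yellow, green

5890000 Ω = 589 × 10^4.
5 → green
8 → grey
9 → white
Multiplier 10^4 → yellow.
±0.5% tolerance → green.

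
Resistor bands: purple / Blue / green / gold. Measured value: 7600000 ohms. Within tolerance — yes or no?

Violet → 7 (first significant figure)
Blue → 6 (second significant figure)
Green → ×10^5 multiplier
Gold → ±5% tolerance
76 × 100000 = 7600000 Ω
Allowed range: 7220000 Ω to 7980000 Ω.
7600000 ohms lies inside that range.

yes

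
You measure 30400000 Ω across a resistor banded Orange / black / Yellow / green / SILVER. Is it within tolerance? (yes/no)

yes

Orange → 3 (first significant figure)
Black → 0 (second significant figure)
Yellow → 4 (third significant figure)
Green → ×10^5 multiplier
Silver → ±10% tolerance
304 × 100000 = 30400000 Ω
Allowed range: 27360000 Ω to 33440000 Ω.
30400000 Ω lies inside that range.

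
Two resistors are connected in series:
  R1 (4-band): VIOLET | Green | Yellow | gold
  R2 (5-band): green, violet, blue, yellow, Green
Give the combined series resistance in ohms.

6510000 Ω

R1: violet, green → 75; yellow ×10^4 → 750000 Ω.
R2: green, violet, blue → 576; yellow ×10^4 → 5760000 Ω.
Series: 750000 + 5760000 = 6510000 Ω.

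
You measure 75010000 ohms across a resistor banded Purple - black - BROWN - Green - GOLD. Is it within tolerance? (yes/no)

Violet → 7 (first significant figure)
Black → 0 (second significant figure)
Brown → 1 (third significant figure)
Green → ×10^5 multiplier
Gold → ±5% tolerance
701 × 100000 = 70100000 Ω
Allowed range: 66595000 Ω to 73605000 Ω.
75010000 ohms lies outside that range.

no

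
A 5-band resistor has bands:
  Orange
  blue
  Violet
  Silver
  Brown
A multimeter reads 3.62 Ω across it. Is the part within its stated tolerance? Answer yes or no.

Orange → 3 (first significant figure)
Blue → 6 (second significant figure)
Violet → 7 (third significant figure)
Silver → ×0.01 multiplier
Brown → ±1% tolerance
367 × 0.01 = 3.67 Ω
Allowed range: 3.6333 Ω to 3.7067 Ω.
3.62 Ω lies outside that range.

no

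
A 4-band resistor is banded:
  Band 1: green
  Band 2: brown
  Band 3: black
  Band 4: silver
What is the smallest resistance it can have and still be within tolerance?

45.9 Ω

Green → 5 (first significant figure)
Brown → 1 (second significant figure)
Black → ×1 multiplier
Silver → ±10% tolerance
51 × 1 = 51 Ω
Smallest = 51 × (1 − 10/100) = 45.9 Ω.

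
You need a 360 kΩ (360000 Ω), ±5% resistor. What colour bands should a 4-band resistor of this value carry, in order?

orange, blue, yellow, gold

360000 Ω = 36 × 10^4.
3 → orange
6 → blue
Multiplier 10^4 → yellow.
±5% tolerance → gold.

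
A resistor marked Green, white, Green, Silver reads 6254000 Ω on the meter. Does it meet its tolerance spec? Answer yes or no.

yes

Green → 5 (first significant figure)
White → 9 (second significant figure)
Green → ×10^5 multiplier
Silver → ±10% tolerance
59 × 100000 = 5900000 Ω
Allowed range: 5310000 Ω to 6490000 Ω.
6254000 Ω lies inside that range.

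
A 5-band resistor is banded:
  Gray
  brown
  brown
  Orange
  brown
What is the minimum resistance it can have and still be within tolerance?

802890 Ω

Grey → 8 (first significant figure)
Brown → 1 (second significant figure)
Brown → 1 (third significant figure)
Orange → ×10^3 multiplier
Brown → ±1% tolerance
811 × 1000 = 811000 Ω
Minimum = 811000 × (1 − 1/100) = 802890 Ω.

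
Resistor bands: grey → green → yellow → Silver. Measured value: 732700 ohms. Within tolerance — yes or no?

no

Grey → 8 (first significant figure)
Green → 5 (second significant figure)
Yellow → ×10^4 multiplier
Silver → ±10% tolerance
85 × 10000 = 850000 Ω
Allowed range: 765000 Ω to 935000 Ω.
732700 ohms lies outside that range.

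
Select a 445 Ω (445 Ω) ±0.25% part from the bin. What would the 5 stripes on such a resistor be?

yellow, yellow, green, black, blue

445 Ω = 445 × 10^0.
4 → yellow
4 → yellow
5 → green
Multiplier 10^0 → black.
±0.25% tolerance → blue.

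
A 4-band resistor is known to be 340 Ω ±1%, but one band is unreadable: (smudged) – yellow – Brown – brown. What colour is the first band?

340 Ω = 34 × 10^1.
The first band gives digit 3 of the significand, and 3 is orange.

orange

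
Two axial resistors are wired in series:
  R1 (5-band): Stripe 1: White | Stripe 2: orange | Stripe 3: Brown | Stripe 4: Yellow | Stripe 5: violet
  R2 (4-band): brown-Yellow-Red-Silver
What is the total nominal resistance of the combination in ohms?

R1: white, orange, brown → 931; yellow ×10^4 → 9310000 Ω.
R2: brown, yellow → 14; red ×10^2 → 1400 Ω.
Series: 9310000 + 1400 = 9311400 Ω.

9311400 Ω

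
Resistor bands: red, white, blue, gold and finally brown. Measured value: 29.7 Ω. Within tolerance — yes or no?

Red → 2 (first significant figure)
White → 9 (second significant figure)
Blue → 6 (third significant figure)
Gold → ×0.1 multiplier
Brown → ±1% tolerance
296 × 0.1 = 29.6 Ω
Allowed range: 29.304 Ω to 29.896 Ω.
29.7 Ω lies inside that range.

yes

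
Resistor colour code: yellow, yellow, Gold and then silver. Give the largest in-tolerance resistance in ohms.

Yellow → 4 (first significant figure)
Yellow → 4 (second significant figure)
Gold → ×0.1 multiplier
Silver → ±10% tolerance
44 × 0.1 = 4.4 Ω
Largest = 4.4 × (1 + 10/100) = 4.84 Ω.

4.84 Ω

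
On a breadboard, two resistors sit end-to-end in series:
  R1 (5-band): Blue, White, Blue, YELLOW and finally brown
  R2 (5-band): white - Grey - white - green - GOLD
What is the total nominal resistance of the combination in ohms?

105860000 Ω

R1: blue, white, blue → 696; yellow ×10^4 → 6960000 Ω.
R2: white, grey, white → 989; green ×10^5 → 98900000 Ω.
Series: 6960000 + 98900000 = 105860000 Ω.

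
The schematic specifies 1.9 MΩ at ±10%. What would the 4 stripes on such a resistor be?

1900000 Ω = 19 × 10^5.
1 → brown
9 → white
Multiplier 10^5 → green.
±10% tolerance → silver.

brown, white, green, silver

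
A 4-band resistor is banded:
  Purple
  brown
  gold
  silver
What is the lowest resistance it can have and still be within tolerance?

6.39 Ω

Violet → 7 (first significant figure)
Brown → 1 (second significant figure)
Gold → ×0.1 multiplier
Silver → ±10% tolerance
71 × 0.1 = 7.1 Ω
Lowest = 7.1 × (1 − 10/100) = 6.39 Ω.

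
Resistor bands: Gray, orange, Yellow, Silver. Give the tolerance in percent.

±10%

The last band, silver, is the tolerance band.
Silver corresponds to ±10%.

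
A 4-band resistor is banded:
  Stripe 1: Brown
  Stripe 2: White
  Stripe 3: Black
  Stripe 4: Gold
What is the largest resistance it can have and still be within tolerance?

Brown → 1 (first significant figure)
White → 9 (second significant figure)
Black → ×1 multiplier
Gold → ±5% tolerance
19 × 1 = 19 Ω
Largest = 19 × (1 + 5/100) = 19.95 Ω.

19.95 Ω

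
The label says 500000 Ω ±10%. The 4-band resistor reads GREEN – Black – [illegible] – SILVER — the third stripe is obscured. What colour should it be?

500000 Ω = 50 × 10^4.
The third band is the multiplier, 10^4, which is yellow.

yellow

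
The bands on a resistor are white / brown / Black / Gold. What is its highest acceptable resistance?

White → 9 (first significant figure)
Brown → 1 (second significant figure)
Black → ×1 multiplier
Gold → ±5% tolerance
91 × 1 = 91 Ω
Highest = 91 × (1 + 5/100) = 95.55 Ω.

95.55 Ω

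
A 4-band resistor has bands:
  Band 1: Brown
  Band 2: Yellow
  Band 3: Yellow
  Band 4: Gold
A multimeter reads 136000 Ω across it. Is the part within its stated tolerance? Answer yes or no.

Brown → 1 (first significant figure)
Yellow → 4 (second significant figure)
Yellow → ×10^4 multiplier
Gold → ±5% tolerance
14 × 10000 = 140000 Ω
Allowed range: 133000 Ω to 147000 Ω.
136000 Ω lies inside that range.

yes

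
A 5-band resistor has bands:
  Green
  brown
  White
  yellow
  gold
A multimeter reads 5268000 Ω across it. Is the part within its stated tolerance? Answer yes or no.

yes

Green → 5 (first significant figure)
Brown → 1 (second significant figure)
White → 9 (third significant figure)
Yellow → ×10^4 multiplier
Gold → ±5% tolerance
519 × 10000 = 5190000 Ω
Allowed range: 4930500 Ω to 5449500 Ω.
5268000 Ω lies inside that range.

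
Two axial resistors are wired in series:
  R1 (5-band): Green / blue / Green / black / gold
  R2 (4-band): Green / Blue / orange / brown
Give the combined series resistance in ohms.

R1: green, blue, green → 565; black ×1 → 565 Ω.
R2: green, blue → 56; orange ×10^3 → 56000 Ω.
Series: 565 + 56000 = 56565 Ω.

56565 Ω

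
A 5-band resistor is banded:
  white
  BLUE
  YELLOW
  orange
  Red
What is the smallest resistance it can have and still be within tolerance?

944720 Ω

White → 9 (first significant figure)
Blue → 6 (second significant figure)
Yellow → 4 (third significant figure)
Orange → ×10^3 multiplier
Red → ±2% tolerance
964 × 1000 = 964000 Ω
Smallest = 964000 × (1 − 2/100) = 944720 Ω.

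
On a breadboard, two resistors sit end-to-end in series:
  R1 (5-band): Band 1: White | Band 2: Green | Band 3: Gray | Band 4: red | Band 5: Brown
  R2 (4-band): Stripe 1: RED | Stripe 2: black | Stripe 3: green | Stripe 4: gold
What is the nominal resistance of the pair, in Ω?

2095800 Ω

R1: white, green, grey → 958; red ×10^2 → 95800 Ω.
R2: red, black → 20; green ×10^5 → 2000000 Ω.
Series: 95800 + 2000000 = 2095800 Ω.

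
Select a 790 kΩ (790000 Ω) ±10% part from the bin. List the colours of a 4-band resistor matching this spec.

790000 Ω = 79 × 10^4.
7 → violet
9 → white
Multiplier 10^4 → yellow.
±10% tolerance → silver.

violet, white, yellow, silver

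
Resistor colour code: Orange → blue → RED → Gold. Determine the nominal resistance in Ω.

Orange → 3 (first significant figure)
Blue → 6 (second significant figure)
Red → ×10^2 multiplier
36 × 100 = 3600 Ω

3600 Ω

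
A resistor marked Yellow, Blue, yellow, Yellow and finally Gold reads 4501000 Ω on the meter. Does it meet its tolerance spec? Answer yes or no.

Yellow → 4 (first significant figure)
Blue → 6 (second significant figure)
Yellow → 4 (third significant figure)
Yellow → ×10^4 multiplier
Gold → ±5% tolerance
464 × 10000 = 4640000 Ω
Allowed range: 4408000 Ω to 4872000 Ω.
4501000 Ω lies inside that range.

yes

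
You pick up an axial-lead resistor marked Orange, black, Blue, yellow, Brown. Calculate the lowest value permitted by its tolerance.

Orange → 3 (first significant figure)
Black → 0 (second significant figure)
Blue → 6 (third significant figure)
Yellow → ×10^4 multiplier
Brown → ±1% tolerance
306 × 10000 = 3060000 Ω
Lowest = 3060000 × (1 − 1/100) = 3029400 Ω.

3029400 Ω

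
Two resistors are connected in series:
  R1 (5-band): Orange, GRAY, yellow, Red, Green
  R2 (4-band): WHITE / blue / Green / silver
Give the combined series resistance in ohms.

9638400 Ω

R1: orange, grey, yellow → 384; red ×10^2 → 38400 Ω.
R2: white, blue → 96; green ×10^5 → 9600000 Ω.
Series: 38400 + 9600000 = 9638400 Ω.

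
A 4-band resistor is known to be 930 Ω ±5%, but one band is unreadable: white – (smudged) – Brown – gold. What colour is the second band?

930 Ω = 93 × 10^1.
The second band gives digit 3 of the significand, and 3 is orange.

orange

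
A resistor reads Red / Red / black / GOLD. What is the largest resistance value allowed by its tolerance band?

23.1 Ω

Red → 2 (first significant figure)
Red → 2 (second significant figure)
Black → ×1 multiplier
Gold → ±5% tolerance
22 × 1 = 22 Ω
Largest = 22 × (1 + 5/100) = 23.1 Ω.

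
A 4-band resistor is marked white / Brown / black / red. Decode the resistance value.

White → 9 (first significant figure)
Brown → 1 (second significant figure)
Black → ×1 multiplier
91 × 1 = 91 Ω

91 Ω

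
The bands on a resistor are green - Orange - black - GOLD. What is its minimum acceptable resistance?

Green → 5 (first significant figure)
Orange → 3 (second significant figure)
Black → ×1 multiplier
Gold → ±5% tolerance
53 × 1 = 53 Ω
Minimum = 53 × (1 − 5/100) = 50.35 Ω.

50.35 Ω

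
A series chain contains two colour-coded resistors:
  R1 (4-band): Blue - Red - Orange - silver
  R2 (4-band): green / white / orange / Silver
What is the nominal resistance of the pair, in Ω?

R1: blue, red → 62; orange ×10^3 → 62000 Ω.
R2: green, white → 59; orange ×10^3 → 59000 Ω.
Series: 62000 + 59000 = 121000 Ω.

121000 Ω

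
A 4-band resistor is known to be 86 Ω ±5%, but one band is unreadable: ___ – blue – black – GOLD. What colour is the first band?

86 Ω = 86 × 10^0.
The first band gives digit 8 of the significand, and 8 is grey.

grey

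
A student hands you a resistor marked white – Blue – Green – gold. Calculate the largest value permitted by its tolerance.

10080000 Ω

White → 9 (first significant figure)
Blue → 6 (second significant figure)
Green → ×10^5 multiplier
Gold → ±5% tolerance
96 × 100000 = 9600000 Ω
Largest = 9600000 × (1 + 5/100) = 10080000 Ω.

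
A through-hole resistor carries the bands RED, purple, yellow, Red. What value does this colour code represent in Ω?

270000 Ω

Red → 2 (first significant figure)
Violet → 7 (second significant figure)
Yellow → ×10^4 multiplier
27 × 10000 = 270000 Ω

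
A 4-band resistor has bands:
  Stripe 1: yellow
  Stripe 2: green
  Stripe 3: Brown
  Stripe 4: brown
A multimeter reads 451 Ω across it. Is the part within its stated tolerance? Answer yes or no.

yes

Yellow → 4 (first significant figure)
Green → 5 (second significant figure)
Brown → ×10 multiplier
Brown → ±1% tolerance
45 × 10 = 450 Ω
Allowed range: 445.5 Ω to 454.5 Ω.
451 Ω lies inside that range.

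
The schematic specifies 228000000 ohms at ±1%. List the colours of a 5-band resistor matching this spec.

228000000 Ω = 228 × 10^6.
2 → red
2 → red
8 → grey
Multiplier 10^6 → blue.
±1% tolerance → brown.

red, red, grey, blue, brown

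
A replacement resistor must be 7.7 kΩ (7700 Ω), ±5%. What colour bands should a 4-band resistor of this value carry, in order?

7700 Ω = 77 × 10^2.
7 → violet
7 → violet
Multiplier 10^2 → red.
±5% tolerance → gold.

violet, violet, red, gold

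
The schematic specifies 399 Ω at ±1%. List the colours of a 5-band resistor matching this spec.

orange, white, white, black, brown

399 Ω = 399 × 10^0.
3 → orange
9 → white
9 → white
Multiplier 10^0 → black.
±1% tolerance → brown.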